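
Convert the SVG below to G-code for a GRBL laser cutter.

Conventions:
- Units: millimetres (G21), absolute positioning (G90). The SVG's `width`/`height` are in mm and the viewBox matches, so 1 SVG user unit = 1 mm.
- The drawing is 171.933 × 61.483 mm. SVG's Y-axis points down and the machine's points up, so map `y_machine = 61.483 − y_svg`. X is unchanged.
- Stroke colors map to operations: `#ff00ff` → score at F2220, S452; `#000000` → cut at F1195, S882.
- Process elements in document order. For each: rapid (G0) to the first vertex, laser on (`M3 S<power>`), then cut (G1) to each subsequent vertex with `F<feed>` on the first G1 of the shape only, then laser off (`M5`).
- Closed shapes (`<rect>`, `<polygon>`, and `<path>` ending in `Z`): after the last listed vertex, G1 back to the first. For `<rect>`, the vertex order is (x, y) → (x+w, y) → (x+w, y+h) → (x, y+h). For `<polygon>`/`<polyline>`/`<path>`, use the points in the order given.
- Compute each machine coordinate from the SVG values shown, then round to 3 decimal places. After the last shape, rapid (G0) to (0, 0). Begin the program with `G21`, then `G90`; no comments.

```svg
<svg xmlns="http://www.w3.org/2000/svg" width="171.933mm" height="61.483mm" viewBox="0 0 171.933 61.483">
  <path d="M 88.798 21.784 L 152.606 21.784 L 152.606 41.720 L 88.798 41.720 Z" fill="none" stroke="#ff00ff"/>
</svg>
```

1 u = 1 mm; y_m = 61.483 − y.

[1] `<path>` rectangle, #ff00ff→score S452 F2220: (88.798,39.699) → (152.606,39.699) → (152.606,19.763) → (88.798,19.763) → (88.798,39.699) (closed)

G21
G90
G0 X88.798 Y39.699
M3 S452
G1 X152.606 Y39.699 F2220
G1 X152.606 Y19.763
G1 X88.798 Y19.763
G1 X88.798 Y39.699
M5
G0 X0.000 Y0.000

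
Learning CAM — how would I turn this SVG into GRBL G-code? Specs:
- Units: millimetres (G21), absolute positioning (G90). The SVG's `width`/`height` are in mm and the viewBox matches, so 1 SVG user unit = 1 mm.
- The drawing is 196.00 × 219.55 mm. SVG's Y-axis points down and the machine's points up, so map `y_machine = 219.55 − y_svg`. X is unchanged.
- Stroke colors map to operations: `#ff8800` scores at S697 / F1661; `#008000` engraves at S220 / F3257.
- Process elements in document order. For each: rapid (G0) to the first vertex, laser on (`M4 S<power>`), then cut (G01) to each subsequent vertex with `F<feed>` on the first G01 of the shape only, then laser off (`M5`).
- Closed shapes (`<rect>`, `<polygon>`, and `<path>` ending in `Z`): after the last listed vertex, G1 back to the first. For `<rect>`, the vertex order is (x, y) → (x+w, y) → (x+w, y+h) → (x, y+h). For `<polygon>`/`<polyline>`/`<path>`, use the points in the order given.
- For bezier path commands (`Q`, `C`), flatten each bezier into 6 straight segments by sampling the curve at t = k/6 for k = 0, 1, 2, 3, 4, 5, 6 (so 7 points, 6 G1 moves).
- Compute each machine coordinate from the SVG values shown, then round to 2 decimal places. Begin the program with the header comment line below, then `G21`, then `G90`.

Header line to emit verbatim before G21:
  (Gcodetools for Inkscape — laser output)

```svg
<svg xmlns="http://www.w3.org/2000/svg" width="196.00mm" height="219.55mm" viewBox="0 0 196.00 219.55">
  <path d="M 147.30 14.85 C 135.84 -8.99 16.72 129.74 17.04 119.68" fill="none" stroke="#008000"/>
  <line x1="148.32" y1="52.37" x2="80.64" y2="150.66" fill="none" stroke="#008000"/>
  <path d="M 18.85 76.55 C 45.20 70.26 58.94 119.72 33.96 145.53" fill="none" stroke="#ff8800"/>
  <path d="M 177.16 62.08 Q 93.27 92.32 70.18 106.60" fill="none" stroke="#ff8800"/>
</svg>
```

(Gcodetools for Inkscape — laser output)
G21
G90
G0 X147.30 Y204.70
M4 S220
G01 X133.65 Y204.51 F3257
G01 X108.36 Y185.88
G01 X77.75 Y157.45
G01 X48.12 Y127.87
G01 X25.78 Y105.80
G01 X17.04 Y99.87
M5
G0 X148.32 Y167.18
M4 S220
G01 X80.64 Y68.89 F3257
M5
G0 X18.85 Y143.00
M4 S697
G01 X30.85 Y141.87 F1661
G01 X40.03 Y133.65
G01 X45.65 Y120.55
G01 X47.00 Y104.77
G01 X43.34 Y88.53
G01 X33.96 Y74.02
M5
G0 X177.16 Y157.47
M4 S697
G01 X150.89 Y147.83 F1661
G01 X127.99 Y139.08
G01 X108.47 Y131.22
G01 X92.33 Y124.24
G01 X79.57 Y118.15
G01 X70.18 Y112.95
M5

Since the viewBox matches the mm dimensions, user units are millimetres directly. The only transform is the Y-flip y_m = 219.55 − y_svg.

Shape 1 is a cubic bezier drawn with `<path>`. Its stroke #008000 means engrave at S220, F3257. After flipping Y the toolpath is (147.30,204.70) → (133.65,204.51) → (108.36,185.88) → (77.75,157.45) → (48.12,127.87) → (25.78,105.80) → (17.04,99.87).

Shape 2 is a line segment drawn with `<line>`. Its stroke #008000 means engrave at S220, F3257. After flipping Y the toolpath is (148.32,167.18) → (80.64,68.89).

Shape 3 is a cubic bezier drawn with `<path>`. Its stroke #ff8800 means score at S697, F1661. After flipping Y the toolpath is (18.85,143.00) → (30.85,141.87) → (40.03,133.65) → (45.65,120.55) → (47.00,104.77) → (43.34,88.53) → (33.96,74.02).

Shape 4 is a quadratic bezier drawn with `<path>`. Its stroke #ff8800 means score at S697, F1661. After flipping Y the toolpath is (177.16,157.47) → (150.89,147.83) → (127.99,139.08) → (108.47,131.22) → (92.33,124.24) → (79.57,118.15) → (70.18,112.95).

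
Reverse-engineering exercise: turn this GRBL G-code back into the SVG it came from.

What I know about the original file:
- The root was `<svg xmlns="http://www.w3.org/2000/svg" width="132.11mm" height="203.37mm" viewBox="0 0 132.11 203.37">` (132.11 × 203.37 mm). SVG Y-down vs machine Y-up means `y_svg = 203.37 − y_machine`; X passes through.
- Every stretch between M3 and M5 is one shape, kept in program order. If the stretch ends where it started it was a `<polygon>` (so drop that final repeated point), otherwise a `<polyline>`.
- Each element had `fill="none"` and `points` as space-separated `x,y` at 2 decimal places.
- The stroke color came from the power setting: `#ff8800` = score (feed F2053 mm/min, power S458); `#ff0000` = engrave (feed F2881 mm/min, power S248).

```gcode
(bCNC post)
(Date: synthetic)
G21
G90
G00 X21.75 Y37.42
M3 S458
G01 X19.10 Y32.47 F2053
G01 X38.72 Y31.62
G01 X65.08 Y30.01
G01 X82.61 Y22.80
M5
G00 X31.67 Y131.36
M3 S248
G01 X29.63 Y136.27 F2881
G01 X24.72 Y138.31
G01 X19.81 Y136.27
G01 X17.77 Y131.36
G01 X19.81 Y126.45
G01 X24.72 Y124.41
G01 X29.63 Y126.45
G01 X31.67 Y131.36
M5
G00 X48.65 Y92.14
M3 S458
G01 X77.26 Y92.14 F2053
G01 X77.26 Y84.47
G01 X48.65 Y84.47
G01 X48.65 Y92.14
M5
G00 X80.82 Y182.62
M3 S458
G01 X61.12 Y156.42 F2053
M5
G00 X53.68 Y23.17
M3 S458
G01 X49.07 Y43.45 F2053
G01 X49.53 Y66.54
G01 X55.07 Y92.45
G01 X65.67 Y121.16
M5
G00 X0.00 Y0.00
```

<svg xmlns="http://www.w3.org/2000/svg" width="132.11mm" height="203.37mm" viewBox="0 0 132.11 203.37">
  <polyline points="21.75,165.95 19.10,170.90 38.72,171.75 65.08,173.36 82.61,180.57" fill="none" stroke="#ff8800"/>
  <polygon points="31.67,72.01 29.63,67.10 24.72,65.06 19.81,67.10 17.77,72.01 19.81,76.92 24.72,78.96 29.63,76.92" fill="none" stroke="#ff0000"/>
  <polygon points="48.65,111.23 77.26,111.23 77.26,118.90 48.65,118.90" fill="none" stroke="#ff8800"/>
  <polyline points="80.82,20.75 61.12,46.95" fill="none" stroke="#ff8800"/>
  <polyline points="53.68,180.20 49.07,159.92 49.53,136.83 55.07,110.92 65.67,82.21" fill="none" stroke="#ff8800"/>
</svg>

y_svg = 203.37 − y_m.

[1] S458→`#ff8800` (score); open run; points: 21.75,165.95 19.10,170.90 38.72,171.75 65.08,173.36 82.61,180.57

[2] S248→`#ff0000` (engrave); closed run; points: 31.67,72.01 29.63,67.10 24.72,65.06 19.81,67.10 17.77,72.01 19.81,76.92 24.72,78.96 29.63,76.92

[3] S458→`#ff8800` (score); closed run; points: 48.65,111.23 77.26,111.23 77.26,118.90 48.65,118.90

[4] S458→`#ff8800` (score); open run; points: 80.82,20.75 61.12,46.95

[5] S458→`#ff8800` (score); open run; points: 53.68,180.20 49.07,159.92 49.53,136.83 55.07,110.92 65.67,82.21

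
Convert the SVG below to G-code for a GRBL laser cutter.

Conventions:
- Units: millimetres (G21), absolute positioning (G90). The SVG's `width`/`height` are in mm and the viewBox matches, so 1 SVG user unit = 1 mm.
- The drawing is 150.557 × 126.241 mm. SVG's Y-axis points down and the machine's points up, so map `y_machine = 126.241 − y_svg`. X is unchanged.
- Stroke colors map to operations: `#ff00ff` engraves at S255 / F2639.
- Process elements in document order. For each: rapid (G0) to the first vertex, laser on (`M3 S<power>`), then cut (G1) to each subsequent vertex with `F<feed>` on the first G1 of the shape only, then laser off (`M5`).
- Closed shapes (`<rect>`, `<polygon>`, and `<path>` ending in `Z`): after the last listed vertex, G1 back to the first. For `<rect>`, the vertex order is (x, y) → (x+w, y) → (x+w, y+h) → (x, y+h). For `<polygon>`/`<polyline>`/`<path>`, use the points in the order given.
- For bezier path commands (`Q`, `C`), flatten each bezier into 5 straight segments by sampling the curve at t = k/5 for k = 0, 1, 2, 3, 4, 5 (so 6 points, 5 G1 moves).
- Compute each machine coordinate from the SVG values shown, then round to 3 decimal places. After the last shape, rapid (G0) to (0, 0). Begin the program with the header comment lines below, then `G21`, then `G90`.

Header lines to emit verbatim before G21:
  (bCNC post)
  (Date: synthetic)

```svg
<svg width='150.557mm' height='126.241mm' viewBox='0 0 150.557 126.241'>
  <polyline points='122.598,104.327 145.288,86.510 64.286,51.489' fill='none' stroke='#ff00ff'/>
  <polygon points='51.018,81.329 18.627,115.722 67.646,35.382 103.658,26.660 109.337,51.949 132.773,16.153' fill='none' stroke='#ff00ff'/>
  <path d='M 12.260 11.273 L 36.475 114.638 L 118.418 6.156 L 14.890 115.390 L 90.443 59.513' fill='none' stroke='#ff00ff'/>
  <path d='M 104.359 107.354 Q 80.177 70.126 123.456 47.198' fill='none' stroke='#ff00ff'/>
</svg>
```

Since the viewBox matches the mm dimensions, user units are millimetres directly. The only transform is the Y-flip y_m = 126.241 − y_svg.

Shape 1 is a open polyline drawn with `<polyline>`. Its stroke #ff00ff means engrave at S255, F2639. After flipping Y the toolpath is (122.598,21.914) → (145.288,39.731) → (64.286,74.752).

Shape 2 is a closed polygon drawn with `<polygon>`. Its stroke #ff00ff means engrave at S255, F2639. After flipping Y the toolpath is (51.018,44.912) → (18.627,10.519) → (67.646,90.859) → (103.658,99.581) → (109.337,74.292) → (132.773,110.088) → (51.018,44.912), returning to the start.

Shape 3 is a open polyline drawn with `<path>`. Its stroke #ff00ff means engrave at S255, F2639. After flipping Y the toolpath is (12.260,114.968) → (36.475,11.603) → (118.418,120.085) → (14.890,10.851) → (90.443,66.728).

Shape 4 is a quadratic bezier drawn with `<path>`. Its stroke #ff00ff means engrave at S255, F2639. After flipping Y the toolpath is (104.359,18.887) → (97.385,33.206) → (95.807,46.381) → (99.627,58.413) → (108.843,69.300) → (123.456,79.043).

(bCNC post)
(Date: synthetic)
G21
G90
G0 X122.598 Y21.914
M3 S255
G1 X145.288 Y39.731 F2639
G1 X64.286 Y74.752
M5
G0 X51.018 Y44.912
M3 S255
G1 X18.627 Y10.519 F2639
G1 X67.646 Y90.859
G1 X103.658 Y99.581
G1 X109.337 Y74.292
G1 X132.773 Y110.088
G1 X51.018 Y44.912
M5
G0 X12.260 Y114.968
M3 S255
G1 X36.475 Y11.603 F2639
G1 X118.418 Y120.085
G1 X14.890 Y10.851
G1 X90.443 Y66.728
M5
G0 X104.359 Y18.887
M3 S255
G1 X97.385 Y33.206 F2639
G1 X95.807 Y46.381
G1 X99.627 Y58.413
G1 X108.843 Y69.300
G1 X123.456 Y79.043
M5
G0 X0.000 Y0.000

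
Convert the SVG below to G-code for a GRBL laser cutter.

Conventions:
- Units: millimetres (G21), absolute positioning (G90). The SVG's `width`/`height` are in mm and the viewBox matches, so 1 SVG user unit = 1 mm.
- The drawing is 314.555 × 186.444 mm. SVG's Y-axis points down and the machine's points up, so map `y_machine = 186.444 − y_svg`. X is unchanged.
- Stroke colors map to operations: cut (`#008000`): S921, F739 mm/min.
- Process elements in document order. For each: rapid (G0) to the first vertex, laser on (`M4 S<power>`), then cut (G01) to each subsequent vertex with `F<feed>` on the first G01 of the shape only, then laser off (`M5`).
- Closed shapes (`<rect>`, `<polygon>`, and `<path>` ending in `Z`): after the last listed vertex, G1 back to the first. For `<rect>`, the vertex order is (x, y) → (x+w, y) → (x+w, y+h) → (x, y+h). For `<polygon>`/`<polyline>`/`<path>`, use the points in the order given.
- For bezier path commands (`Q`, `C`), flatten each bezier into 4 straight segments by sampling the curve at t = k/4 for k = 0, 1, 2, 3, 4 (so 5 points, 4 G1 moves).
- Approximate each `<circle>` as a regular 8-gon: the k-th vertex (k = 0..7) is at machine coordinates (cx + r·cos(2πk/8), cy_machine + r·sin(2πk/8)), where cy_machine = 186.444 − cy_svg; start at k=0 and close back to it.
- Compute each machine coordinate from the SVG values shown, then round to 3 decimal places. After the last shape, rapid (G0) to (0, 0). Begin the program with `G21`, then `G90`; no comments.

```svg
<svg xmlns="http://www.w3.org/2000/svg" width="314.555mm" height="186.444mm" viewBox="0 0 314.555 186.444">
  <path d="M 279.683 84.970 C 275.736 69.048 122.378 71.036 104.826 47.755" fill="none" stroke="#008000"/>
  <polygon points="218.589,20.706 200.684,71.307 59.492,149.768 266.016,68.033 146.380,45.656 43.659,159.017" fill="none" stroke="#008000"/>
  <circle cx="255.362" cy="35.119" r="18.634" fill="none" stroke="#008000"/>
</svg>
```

1 u = 1 mm; y_m = 186.444 − y.

[1] `<path>` cubic bezier, #008000→cut S921 F739: (279.683,101.474) → (253.165,110.732) → (197.356,117.322) → (138.997,125.292) → (104.826,138.689)

[2] `<polygon>` closed polygon, #008000→cut S921 F739: (218.589,165.738) → (200.684,115.137) → (59.492,36.676) → (266.016,118.411) → (146.380,140.788) → (43.659,27.427) → (218.589,165.738) (closed)

[3] `<circle>` circle, #008000→cut S921 F739: (273.996,151.325) → (268.538,164.501) → (255.362,169.959) → (242.186,164.501) → (236.728,151.325) → (242.186,138.149) → (255.362,132.691) → (268.538,138.149) → (273.996,151.325) (closed)

G21
G90
G0 X279.683 Y101.474
M4 S921
G01 X253.165 Y110.732 F739
G01 X197.356 Y117.322
G01 X138.997 Y125.292
G01 X104.826 Y138.689
M5
G0 X218.589 Y165.738
M4 S921
G01 X200.684 Y115.137 F739
G01 X59.492 Y36.676
G01 X266.016 Y118.411
G01 X146.380 Y140.788
G01 X43.659 Y27.427
G01 X218.589 Y165.738
M5
G0 X273.996 Y151.325
M4 S921
G01 X268.538 Y164.501 F739
G01 X255.362 Y169.959
G01 X242.186 Y164.501
G01 X236.728 Y151.325
G01 X242.186 Y138.149
G01 X255.362 Y132.691
G01 X268.538 Y138.149
G01 X273.996 Y151.325
M5
G0 X0.000 Y0.000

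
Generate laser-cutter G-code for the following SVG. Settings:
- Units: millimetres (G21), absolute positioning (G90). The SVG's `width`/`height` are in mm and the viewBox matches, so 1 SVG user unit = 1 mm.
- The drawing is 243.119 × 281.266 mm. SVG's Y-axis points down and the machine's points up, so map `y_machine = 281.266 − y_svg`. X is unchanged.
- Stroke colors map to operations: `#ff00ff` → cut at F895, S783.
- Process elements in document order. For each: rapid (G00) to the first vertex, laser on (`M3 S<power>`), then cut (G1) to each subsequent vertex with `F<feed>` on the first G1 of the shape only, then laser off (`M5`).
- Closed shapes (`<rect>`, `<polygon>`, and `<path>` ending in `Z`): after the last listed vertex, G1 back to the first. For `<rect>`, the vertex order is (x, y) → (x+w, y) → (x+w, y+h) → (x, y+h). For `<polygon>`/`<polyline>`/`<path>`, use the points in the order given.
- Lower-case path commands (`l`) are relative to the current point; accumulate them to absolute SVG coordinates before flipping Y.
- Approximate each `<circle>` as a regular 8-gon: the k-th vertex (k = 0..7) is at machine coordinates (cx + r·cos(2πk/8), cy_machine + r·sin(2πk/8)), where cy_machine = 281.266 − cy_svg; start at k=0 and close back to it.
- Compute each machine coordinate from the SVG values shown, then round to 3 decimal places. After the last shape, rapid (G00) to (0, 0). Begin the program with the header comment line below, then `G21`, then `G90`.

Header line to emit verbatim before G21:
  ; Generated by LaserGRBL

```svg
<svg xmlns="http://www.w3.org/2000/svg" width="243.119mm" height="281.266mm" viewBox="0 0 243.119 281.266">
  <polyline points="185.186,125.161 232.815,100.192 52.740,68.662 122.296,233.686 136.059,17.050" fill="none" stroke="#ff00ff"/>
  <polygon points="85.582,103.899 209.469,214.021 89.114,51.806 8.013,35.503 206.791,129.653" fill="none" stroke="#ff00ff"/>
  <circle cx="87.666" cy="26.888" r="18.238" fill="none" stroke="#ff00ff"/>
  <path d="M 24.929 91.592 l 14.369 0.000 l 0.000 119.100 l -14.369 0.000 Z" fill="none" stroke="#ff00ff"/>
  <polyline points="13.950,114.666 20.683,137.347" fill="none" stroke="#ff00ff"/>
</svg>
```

viewBox `0 0 243.119 281.266` with mm width/height → 1 unit = 1 mm. Flip: y_m = 281.266 − y_svg.

**Shape 1** — `<polyline>` open polyline, stroke `#ff00ff` → cut (S783, F895). Machine vertices: (185.186,156.105) → (232.815,181.074) → (52.740,212.604) → (122.296,47.580) → (136.059,264.216). Open path.

**Shape 2** — `<polygon>` closed polygon, stroke `#ff00ff` → cut (S783, F895). Machine vertices: (85.582,177.367) → (209.469,67.245) → (89.114,229.460) → (8.013,245.763) → (206.791,151.613) → (85.582,177.367). Closed: final G1 returns to the first vertex.

**Shape 3** — `<circle>` circle, stroke `#ff00ff` → cut (S783, F895). Machine vertices: (105.904,254.378) → (100.562,267.274) → (87.666,272.616) → (74.770,267.274) → (69.428,254.378) → (74.770,241.482) → (87.666,236.140) → (100.562,241.482) → (105.904,254.378). Closed: final G1 returns to the first vertex.

**Shape 4** — `<path>` rectangle, stroke `#ff00ff` → cut (S783, F895). Machine vertices: (24.929,189.674) → (39.298,189.674) → (39.298,70.574) → (24.929,70.574) → (24.929,189.674). Closed: final G1 returns to the first vertex.

**Shape 5** — `<polyline>` line segment, stroke `#ff00ff` → cut (S783, F895). Machine vertices: (13.950,166.600) → (20.683,143.919). Open path.

; Generated by LaserGRBL
G21
G90
G00 X185.186 Y156.105
M3 S783
G1 X232.815 Y181.074 F895
G1 X52.740 Y212.604
G1 X122.296 Y47.580
G1 X136.059 Y264.216
M5
G00 X85.582 Y177.367
M3 S783
G1 X209.469 Y67.245 F895
G1 X89.114 Y229.460
G1 X8.013 Y245.763
G1 X206.791 Y151.613
G1 X85.582 Y177.367
M5
G00 X105.904 Y254.378
M3 S783
G1 X100.562 Y267.274 F895
G1 X87.666 Y272.616
G1 X74.770 Y267.274
G1 X69.428 Y254.378
G1 X74.770 Y241.482
G1 X87.666 Y236.140
G1 X100.562 Y241.482
G1 X105.904 Y254.378
M5
G00 X24.929 Y189.674
M3 S783
G1 X39.298 Y189.674 F895
G1 X39.298 Y70.574
G1 X24.929 Y70.574
G1 X24.929 Y189.674
M5
G00 X13.950 Y166.600
M3 S783
G1 X20.683 Y143.919 F895
M5
G00 X0.000 Y0.000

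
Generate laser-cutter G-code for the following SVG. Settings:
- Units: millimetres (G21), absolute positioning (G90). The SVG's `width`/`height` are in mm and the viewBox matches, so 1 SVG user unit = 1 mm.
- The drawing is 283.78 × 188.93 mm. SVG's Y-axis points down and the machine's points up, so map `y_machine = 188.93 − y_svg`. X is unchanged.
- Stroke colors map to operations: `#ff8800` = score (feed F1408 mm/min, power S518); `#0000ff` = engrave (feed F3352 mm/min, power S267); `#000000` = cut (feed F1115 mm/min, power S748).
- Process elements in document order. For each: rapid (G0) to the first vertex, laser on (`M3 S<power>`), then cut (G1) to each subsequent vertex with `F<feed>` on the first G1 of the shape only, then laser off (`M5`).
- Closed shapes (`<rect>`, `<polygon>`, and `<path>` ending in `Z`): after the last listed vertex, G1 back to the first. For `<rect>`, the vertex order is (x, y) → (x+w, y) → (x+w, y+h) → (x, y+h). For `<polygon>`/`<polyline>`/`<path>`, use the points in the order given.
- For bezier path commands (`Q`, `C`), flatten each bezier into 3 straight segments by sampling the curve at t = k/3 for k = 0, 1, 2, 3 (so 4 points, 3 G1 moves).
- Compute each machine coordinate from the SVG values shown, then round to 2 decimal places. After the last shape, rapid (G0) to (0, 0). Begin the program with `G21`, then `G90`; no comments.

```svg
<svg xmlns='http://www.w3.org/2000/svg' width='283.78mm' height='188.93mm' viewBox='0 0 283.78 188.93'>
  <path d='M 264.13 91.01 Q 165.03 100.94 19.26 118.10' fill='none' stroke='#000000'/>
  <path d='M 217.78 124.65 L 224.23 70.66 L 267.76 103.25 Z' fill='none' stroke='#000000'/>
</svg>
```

1 u = 1 mm; y_m = 188.93 − y.

[1] `<path>` quadratic bezier, #000000→cut S748 F1115: (264.13,97.92) → (192.88,90.50) → (111.25,81.47) → (19.26,70.83)

[2] `<path>` regular polygon, #000000→cut S748 F1115: (217.78,64.28) → (224.23,118.27) → (267.76,85.68) → (217.78,64.28) (closed)

G21
G90
G0 X264.13 Y97.92
M3 S748
G1 X192.88 Y90.50 F1115
G1 X111.25 Y81.47
G1 X19.26 Y70.83
M5
G0 X217.78 Y64.28
M3 S748
G1 X224.23 Y118.27 F1115
G1 X267.76 Y85.68
G1 X217.78 Y64.28
M5
G0 X0.00 Y0.00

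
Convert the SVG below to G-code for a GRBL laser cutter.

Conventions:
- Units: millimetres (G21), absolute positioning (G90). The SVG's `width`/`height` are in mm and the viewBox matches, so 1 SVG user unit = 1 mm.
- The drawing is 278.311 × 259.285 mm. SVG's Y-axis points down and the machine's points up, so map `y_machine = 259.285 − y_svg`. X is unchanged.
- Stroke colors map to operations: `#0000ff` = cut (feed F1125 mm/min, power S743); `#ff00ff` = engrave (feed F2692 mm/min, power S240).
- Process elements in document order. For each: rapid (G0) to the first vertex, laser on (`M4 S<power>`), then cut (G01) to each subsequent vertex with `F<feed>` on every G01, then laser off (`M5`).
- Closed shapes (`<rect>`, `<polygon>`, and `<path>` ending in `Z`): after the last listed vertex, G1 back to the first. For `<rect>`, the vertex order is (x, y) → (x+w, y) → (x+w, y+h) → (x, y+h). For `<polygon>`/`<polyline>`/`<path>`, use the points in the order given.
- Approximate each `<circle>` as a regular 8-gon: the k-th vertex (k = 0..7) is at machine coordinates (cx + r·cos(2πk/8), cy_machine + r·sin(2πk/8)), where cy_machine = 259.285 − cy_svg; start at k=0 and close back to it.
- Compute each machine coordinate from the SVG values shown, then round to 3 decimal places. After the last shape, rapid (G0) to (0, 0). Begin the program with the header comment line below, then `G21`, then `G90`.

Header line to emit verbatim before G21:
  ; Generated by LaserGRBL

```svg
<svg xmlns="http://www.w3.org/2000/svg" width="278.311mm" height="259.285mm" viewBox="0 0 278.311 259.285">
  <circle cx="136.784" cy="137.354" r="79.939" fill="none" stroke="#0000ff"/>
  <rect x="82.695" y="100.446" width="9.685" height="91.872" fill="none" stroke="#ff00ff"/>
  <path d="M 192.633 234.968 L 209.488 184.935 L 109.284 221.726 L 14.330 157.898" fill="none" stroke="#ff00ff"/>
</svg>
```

Since the viewBox matches the mm dimensions, user units are millimetres directly. The only transform is the Y-flip y_m = 259.285 − y_svg.

Shape 1 is a circle drawn with `<circle>`. Its stroke #0000ff means cut at S743, F1125. After flipping Y the toolpath is (216.723,121.931) → (193.309,178.456) → (136.784,201.870) → (80.259,178.456) → (56.845,121.931) → (80.259,65.406) → (136.784,41.992) → (193.309,65.406) → (216.723,121.931), returning to the start.

Shape 2 is a rectangle drawn with `<rect>`. Its stroke #ff00ff means engrave at S240, F2692. After flipping Y the toolpath is (82.695,158.839) → (92.380,158.839) → (92.380,66.967) → (82.695,66.967) → (82.695,158.839), returning to the start.

Shape 3 is a open polyline drawn with `<path>`. Its stroke #ff00ff means engrave at S240, F2692. After flipping Y the toolpath is (192.633,24.317) → (209.488,74.350) → (109.284,37.559) → (14.330,101.387).

; Generated by LaserGRBL
G21
G90
G0 X216.723 Y121.931
M4 S743
G01 X193.309 Y178.456 F1125
G01 X136.784 Y201.870 F1125
G01 X80.259 Y178.456 F1125
G01 X56.845 Y121.931 F1125
G01 X80.259 Y65.406 F1125
G01 X136.784 Y41.992 F1125
G01 X193.309 Y65.406 F1125
G01 X216.723 Y121.931 F1125
M5
G0 X82.695 Y158.839
M4 S240
G01 X92.380 Y158.839 F2692
G01 X92.380 Y66.967 F2692
G01 X82.695 Y66.967 F2692
G01 X82.695 Y158.839 F2692
M5
G0 X192.633 Y24.317
M4 S240
G01 X209.488 Y74.350 F2692
G01 X109.284 Y37.559 F2692
G01 X14.330 Y101.387 F2692
M5
G0 X0.000 Y0.000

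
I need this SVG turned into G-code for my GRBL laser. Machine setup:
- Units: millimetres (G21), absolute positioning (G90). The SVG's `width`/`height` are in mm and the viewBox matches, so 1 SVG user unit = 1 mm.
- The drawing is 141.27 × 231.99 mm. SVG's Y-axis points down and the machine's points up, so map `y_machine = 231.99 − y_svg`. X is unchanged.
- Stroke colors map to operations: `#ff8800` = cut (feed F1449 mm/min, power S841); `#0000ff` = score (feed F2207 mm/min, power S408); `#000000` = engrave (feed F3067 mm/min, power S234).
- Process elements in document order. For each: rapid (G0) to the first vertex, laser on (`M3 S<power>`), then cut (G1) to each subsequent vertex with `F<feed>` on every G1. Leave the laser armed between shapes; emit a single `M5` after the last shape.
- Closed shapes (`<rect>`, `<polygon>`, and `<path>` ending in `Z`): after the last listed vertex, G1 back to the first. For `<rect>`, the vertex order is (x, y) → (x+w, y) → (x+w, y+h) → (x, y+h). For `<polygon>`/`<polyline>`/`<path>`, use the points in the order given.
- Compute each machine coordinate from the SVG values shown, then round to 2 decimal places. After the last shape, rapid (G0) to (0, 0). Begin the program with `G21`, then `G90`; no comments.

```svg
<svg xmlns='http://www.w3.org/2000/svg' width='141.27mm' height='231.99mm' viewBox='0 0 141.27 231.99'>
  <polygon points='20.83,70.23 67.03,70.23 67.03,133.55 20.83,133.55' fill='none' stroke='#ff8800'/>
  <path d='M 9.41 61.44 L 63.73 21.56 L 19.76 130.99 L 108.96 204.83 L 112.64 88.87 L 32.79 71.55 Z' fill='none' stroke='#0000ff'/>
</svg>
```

G21
G90
G0 X20.83 Y161.76
M3 S841
G1 X67.03 Y161.76 F1449
G1 X67.03 Y98.44 F1449
G1 X20.83 Y98.44 F1449
G1 X20.83 Y161.76 F1449
G0 X9.41 Y170.55
M3 S408
G1 X63.73 Y210.43 F2207
G1 X19.76 Y101.00 F2207
G1 X108.96 Y27.16 F2207
G1 X112.64 Y143.12 F2207
G1 X32.79 Y160.44 F2207
G1 X9.41 Y170.55 F2207
M5
G0 X0.00 Y0.00

1 u = 1 mm; y_m = 231.99 − y.

[1] `<polygon>` rectangle, #ff8800→cut S841 F1449: (20.83,161.76) → (67.03,161.76) → (67.03,98.44) → (20.83,98.44) → (20.83,161.76) (closed)

[2] `<path>` closed polygon, #0000ff→score S408 F2207: (9.41,170.55) → (63.73,210.43) → (19.76,101.00) → (108.96,27.16) → (112.64,143.12) → (32.79,160.44) → (9.41,170.55) (closed)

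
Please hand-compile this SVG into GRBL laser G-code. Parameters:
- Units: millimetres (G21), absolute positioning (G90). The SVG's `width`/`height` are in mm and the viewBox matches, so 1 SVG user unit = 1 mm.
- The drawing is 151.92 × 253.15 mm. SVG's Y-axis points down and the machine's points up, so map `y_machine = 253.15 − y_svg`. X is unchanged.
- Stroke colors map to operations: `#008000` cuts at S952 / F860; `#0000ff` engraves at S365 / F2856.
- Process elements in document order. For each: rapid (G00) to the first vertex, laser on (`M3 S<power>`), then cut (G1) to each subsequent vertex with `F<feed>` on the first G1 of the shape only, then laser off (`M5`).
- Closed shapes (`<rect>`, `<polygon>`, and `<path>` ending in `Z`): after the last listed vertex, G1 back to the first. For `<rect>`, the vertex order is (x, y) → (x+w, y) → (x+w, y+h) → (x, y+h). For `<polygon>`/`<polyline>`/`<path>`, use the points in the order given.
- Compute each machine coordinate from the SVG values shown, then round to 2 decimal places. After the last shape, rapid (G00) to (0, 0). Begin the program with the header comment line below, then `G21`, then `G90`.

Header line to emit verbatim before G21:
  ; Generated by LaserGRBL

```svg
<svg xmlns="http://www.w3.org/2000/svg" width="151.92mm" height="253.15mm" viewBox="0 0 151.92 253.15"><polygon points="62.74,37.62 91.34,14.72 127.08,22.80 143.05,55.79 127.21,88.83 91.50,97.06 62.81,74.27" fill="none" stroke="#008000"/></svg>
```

1 u = 1 mm; y_m = 253.15 − y.

[1] `<polygon>` regular polygon, #008000→cut S952 F860: (62.74,215.53) → (91.34,238.43) → (127.08,230.35) → (143.05,197.36) → (127.21,164.32) → (91.50,156.09) → (62.81,178.88) → (62.74,215.53) (closed)

; Generated by LaserGRBL
G21
G90
G00 X62.74 Y215.53
M3 S952
G1 X91.34 Y238.43 F860
G1 X127.08 Y230.35
G1 X143.05 Y197.36
G1 X127.21 Y164.32
G1 X91.50 Y156.09
G1 X62.81 Y178.88
G1 X62.74 Y215.53
M5
G00 X0.00 Y0.00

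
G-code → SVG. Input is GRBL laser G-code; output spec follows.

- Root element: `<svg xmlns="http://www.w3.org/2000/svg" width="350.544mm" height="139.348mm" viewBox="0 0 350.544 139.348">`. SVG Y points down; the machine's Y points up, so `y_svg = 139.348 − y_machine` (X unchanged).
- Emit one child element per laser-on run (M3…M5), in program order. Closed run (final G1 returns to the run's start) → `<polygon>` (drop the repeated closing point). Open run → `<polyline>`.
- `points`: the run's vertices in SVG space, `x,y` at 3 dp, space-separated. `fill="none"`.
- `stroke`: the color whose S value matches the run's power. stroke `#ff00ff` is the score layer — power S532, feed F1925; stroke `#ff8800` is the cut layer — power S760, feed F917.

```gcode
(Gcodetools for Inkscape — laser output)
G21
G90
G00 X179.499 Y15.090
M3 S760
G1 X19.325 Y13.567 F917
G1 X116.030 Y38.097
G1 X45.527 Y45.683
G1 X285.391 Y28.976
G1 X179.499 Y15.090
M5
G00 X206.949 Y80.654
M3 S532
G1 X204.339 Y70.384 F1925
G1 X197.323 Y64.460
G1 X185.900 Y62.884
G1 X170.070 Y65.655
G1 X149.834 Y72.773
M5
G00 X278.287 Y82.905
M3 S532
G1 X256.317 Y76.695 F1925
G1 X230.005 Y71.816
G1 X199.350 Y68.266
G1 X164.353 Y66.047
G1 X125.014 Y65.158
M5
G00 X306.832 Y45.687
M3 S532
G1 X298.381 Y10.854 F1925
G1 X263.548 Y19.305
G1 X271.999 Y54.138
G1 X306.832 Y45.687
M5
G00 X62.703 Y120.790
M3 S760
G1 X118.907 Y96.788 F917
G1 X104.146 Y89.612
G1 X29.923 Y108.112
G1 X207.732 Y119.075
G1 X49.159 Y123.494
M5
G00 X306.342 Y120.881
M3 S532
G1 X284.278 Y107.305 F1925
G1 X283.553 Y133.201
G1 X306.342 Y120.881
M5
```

Machine Y-up, SVG Y-down with viewBox height 139.348, so y_svg = 139.348 − y_machine; X carries over.

Run 1: S760 ⇒ cut layer `#ff8800`. The run returns to its start, so emit a `<polygon>` with points (Y-flipped): 179.499,124.258 19.325,125.781 116.030,101.251 45.527,93.665 285.391,110.372.

Run 2: the run's S532 means `#ff00ff` (score). The run is open, so emit a `<polyline>` with points (Y-flipped): 206.949,58.694 204.339,68.964 197.323,74.888 185.900,76.464 170.070,73.693 149.834,66.575.

Run 3: S532 ⇒ score layer `#ff00ff`. The run is open, so emit a `<polyline>` with points (Y-flipped): 278.287,56.443 256.317,62.653 230.005,67.532 199.350,71.082 164.353,73.301 125.014,74.190.

Run 4: power S532 maps to stroke `#ff00ff` (score). The run returns to its start, so emit a `<polygon>` with points (Y-flipped): 306.832,93.661 298.381,128.494 263.548,120.043 271.999,85.210.

Run 5: the run's S760 means `#ff8800` (cut). The run is open, so emit a `<polyline>` with points (Y-flipped): 62.703,18.558 118.907,42.560 104.146,49.736 29.923,31.236 207.732,20.273 49.159,15.854.

Run 6: S532 ⇒ score layer `#ff00ff`. The run returns to its start, so emit a `<polygon>` with points (Y-flipped): 306.342,18.467 284.278,32.043 283.553,6.147.

<svg xmlns="http://www.w3.org/2000/svg" width="350.544mm" height="139.348mm" viewBox="0 0 350.544 139.348">
  <polygon points="179.499,124.258 19.325,125.781 116.030,101.251 45.527,93.665 285.391,110.372" fill="none" stroke="#ff8800"/>
  <polyline points="206.949,58.694 204.339,68.964 197.323,74.888 185.900,76.464 170.070,73.693 149.834,66.575" fill="none" stroke="#ff00ff"/>
  <polyline points="278.287,56.443 256.317,62.653 230.005,67.532 199.350,71.082 164.353,73.301 125.014,74.190" fill="none" stroke="#ff00ff"/>
  <polygon points="306.832,93.661 298.381,128.494 263.548,120.043 271.999,85.210" fill="none" stroke="#ff00ff"/>
  <polyline points="62.703,18.558 118.907,42.560 104.146,49.736 29.923,31.236 207.732,20.273 49.159,15.854" fill="none" stroke="#ff8800"/>
  <polygon points="306.342,18.467 284.278,32.043 283.553,6.147" fill="none" stroke="#ff00ff"/>
</svg>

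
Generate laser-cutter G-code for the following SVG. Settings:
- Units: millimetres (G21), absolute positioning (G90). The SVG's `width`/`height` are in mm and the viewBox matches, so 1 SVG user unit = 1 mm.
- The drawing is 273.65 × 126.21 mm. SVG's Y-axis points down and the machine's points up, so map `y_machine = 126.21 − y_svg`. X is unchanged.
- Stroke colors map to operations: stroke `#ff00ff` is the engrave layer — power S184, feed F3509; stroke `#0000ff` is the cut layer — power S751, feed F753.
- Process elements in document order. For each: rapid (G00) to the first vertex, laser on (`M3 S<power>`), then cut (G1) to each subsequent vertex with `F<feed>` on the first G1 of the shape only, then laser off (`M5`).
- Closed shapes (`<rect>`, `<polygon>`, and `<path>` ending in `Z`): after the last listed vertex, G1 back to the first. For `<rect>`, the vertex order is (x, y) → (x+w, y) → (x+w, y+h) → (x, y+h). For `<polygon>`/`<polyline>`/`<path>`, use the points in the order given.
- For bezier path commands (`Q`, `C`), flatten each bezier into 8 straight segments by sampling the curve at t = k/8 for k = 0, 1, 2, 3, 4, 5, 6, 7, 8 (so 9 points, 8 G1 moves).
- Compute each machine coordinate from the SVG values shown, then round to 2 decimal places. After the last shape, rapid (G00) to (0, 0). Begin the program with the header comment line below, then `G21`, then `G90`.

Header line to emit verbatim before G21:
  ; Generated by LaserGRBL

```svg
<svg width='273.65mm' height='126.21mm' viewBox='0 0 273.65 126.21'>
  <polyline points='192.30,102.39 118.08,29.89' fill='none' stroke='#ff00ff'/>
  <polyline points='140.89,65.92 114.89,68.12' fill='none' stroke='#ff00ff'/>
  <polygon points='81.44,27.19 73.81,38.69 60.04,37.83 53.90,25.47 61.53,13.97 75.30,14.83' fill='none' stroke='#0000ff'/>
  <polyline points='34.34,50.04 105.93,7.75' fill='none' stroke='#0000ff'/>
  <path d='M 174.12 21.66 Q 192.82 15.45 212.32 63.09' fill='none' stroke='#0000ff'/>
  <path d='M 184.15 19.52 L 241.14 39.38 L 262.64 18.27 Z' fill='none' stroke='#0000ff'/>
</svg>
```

; Generated by LaserGRBL
G21
G90
G00 X192.30 Y23.82
M3 S184
G1 X118.08 Y96.32 F3509
M5
G00 X140.89 Y60.29
M3 S184
G1 X114.89 Y58.09 F3509
M5
G00 X81.44 Y99.02
M3 S751
G1 X73.81 Y87.52 F753
G1 X60.04 Y88.38
G1 X53.90 Y100.74
G1 X61.53 Y112.24
G1 X75.30 Y111.38
G1 X81.44 Y99.02
M5
G00 X34.34 Y76.17
M3 S751
G1 X105.93 Y118.46 F753
M5
G00 X174.12 Y104.55
M3 S751
G1 X178.81 Y105.26 F753
G1 X183.52 Y104.29
G1 X188.26 Y101.63
G1 X193.02 Y97.30
G1 X197.81 Y91.28
G1 X202.62 Y83.57
G1 X207.46 Y74.19
G1 X212.32 Y63.12
M5
G00 X184.15 Y106.69
M3 S751
G1 X241.14 Y86.83 F753
G1 X262.64 Y107.94
G1 X184.15 Y106.69
M5
G00 X0.00 Y0.00

viewBox `0 0 273.65 126.21` with mm width/height → 1 unit = 1 mm. Flip: y_m = 126.21 − y_svg.

**Shape 1** — `<polyline>` line segment, stroke `#ff00ff` → engrave (S184, F3509). Machine vertices: (192.30,23.82) → (118.08,96.32). Open path.

**Shape 2** — `<polyline>` line segment, stroke `#ff00ff` → engrave (S184, F3509). Machine vertices: (140.89,60.29) → (114.89,58.09). Open path.

**Shape 3** — `<polygon>` regular polygon, stroke `#0000ff` → cut (S751, F753). Machine vertices: (81.44,99.02) → (73.81,87.52) → (60.04,88.38) → (53.90,100.74) → (61.53,112.24) → (75.30,111.38) → (81.44,99.02). Closed: final G1 returns to the first vertex.

**Shape 4** — `<polyline>` line segment, stroke `#0000ff` → cut (S751, F753). Machine vertices: (34.34,76.17) → (105.93,118.46). Open path.

**Shape 5** — `<path>` quadratic bezier, stroke `#0000ff` → cut (S751, F753). Control points (SVG): P0=(174.12,21.66), P1=(192.82,15.45), P2=(212.32,63.09); sampled at t=k/8. Machine vertices: (174.12,104.55) → (178.81,105.26) → (183.52,104.29) → (188.26,101.63) → (193.02,97.30) → (197.81,91.28) → (202.62,83.57) → (207.46,74.19) → (212.32,63.12). Open path.

**Shape 6** — `<path>` closed polygon, stroke `#0000ff` → cut (S751, F753). Machine vertices: (184.15,106.69) → (241.14,86.83) → (262.64,107.94) → (184.15,106.69). Closed: final G1 returns to the first vertex.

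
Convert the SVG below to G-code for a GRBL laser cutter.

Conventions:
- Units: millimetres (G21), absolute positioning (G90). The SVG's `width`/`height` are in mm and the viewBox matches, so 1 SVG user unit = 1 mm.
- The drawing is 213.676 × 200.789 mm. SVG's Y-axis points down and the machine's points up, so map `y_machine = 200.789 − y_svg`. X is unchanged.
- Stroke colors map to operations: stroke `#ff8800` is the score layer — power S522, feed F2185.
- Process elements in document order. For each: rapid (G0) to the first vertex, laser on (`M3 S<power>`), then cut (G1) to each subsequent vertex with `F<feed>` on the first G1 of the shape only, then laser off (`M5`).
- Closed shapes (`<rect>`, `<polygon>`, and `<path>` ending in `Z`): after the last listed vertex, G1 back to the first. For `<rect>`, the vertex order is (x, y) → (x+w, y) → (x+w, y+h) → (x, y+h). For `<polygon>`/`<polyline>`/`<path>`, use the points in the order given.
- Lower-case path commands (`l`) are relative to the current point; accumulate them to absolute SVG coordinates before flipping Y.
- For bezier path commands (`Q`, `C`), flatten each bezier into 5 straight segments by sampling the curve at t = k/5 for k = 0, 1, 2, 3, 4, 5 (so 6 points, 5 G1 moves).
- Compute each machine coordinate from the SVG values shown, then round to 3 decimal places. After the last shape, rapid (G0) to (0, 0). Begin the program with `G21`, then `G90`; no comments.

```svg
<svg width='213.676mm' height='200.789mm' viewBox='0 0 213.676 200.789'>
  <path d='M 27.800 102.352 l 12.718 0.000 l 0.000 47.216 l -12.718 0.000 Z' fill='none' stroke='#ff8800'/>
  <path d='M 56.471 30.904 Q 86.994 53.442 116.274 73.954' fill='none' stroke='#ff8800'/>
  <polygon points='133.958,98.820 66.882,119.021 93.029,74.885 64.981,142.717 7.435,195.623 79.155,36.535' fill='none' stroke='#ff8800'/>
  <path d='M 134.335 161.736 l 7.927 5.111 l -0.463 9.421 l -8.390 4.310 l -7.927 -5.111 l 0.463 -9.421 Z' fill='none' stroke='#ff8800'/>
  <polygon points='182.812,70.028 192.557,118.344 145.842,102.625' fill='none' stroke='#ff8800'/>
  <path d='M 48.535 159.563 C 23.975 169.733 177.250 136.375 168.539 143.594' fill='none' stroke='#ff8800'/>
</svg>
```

G21
G90
G0 X27.800 Y98.437
M3 S522
G1 X40.518 Y98.437 F2185
G1 X40.518 Y51.221
G1 X27.800 Y51.221
G1 X27.800 Y98.437
M5
G0 X56.471 Y169.885
M3 S522
G1 X68.630 Y160.951 F2185
G1 X80.691 Y152.179
G1 X92.651 Y143.569
G1 X104.512 Y135.121
G1 X116.274 Y126.835
M5
G0 X133.958 Y101.969
M3 S522
G1 X66.882 Y81.768 F2185
G1 X93.029 Y125.904
G1 X64.981 Y58.072
G1 X7.435 Y5.166
G1 X79.155 Y164.254
G1 X133.958 Y101.969
M5
G0 X134.335 Y39.053
M3 S522
G1 X142.262 Y33.942 F2185
G1 X141.799 Y24.521
G1 X133.409 Y20.211
G1 X125.482 Y25.322
G1 X125.945 Y34.743
G1 X134.335 Y39.053
M5
G0 X182.812 Y130.761
M3 S522
G1 X192.557 Y82.445 F2185
G1 X145.842 Y98.164
G1 X182.812 Y130.761
M5
G0 X48.535 Y41.226
M3 S522
G1 X52.421 Y39.675 F2185
G1 X82.675 Y44.533
G1 X122.987 Y51.764
G1 X157.046 Y57.330
G1 X168.539 Y57.195
M5
G0 X0.000 Y0.000

Since the viewBox matches the mm dimensions, user units are millimetres directly. The only transform is the Y-flip y_m = 200.789 − y_svg.

Shape 1 is a rectangle drawn with `<path>`. Its stroke #ff8800 means score at S522, F2185. After flipping Y the toolpath is (27.800,98.437) → (40.518,98.437) → (40.518,51.221) → (27.800,51.221) → (27.800,98.437), returning to the start.

Shape 2 is a quadratic bezier drawn with `<path>`. Its stroke #ff8800 means score at S522, F2185. After flipping Y the toolpath is (56.471,169.885) → (68.630,160.951) → (80.691,152.179) → (92.651,143.569) → (104.512,135.121) → (116.274,126.835).

Shape 3 is a closed polygon drawn with `<polygon>`. Its stroke #ff8800 means score at S522, F2185. After flipping Y the toolpath is (133.958,101.969) → (66.882,81.768) → (93.029,125.904) → (64.981,58.072) → (7.435,5.166) → (79.155,164.254) → (133.958,101.969), returning to the start.

Shape 4 is a regular polygon drawn with `<path>`. Its stroke #ff8800 means score at S522, F2185. After flipping Y the toolpath is (134.335,39.053) → (142.262,33.942) → (141.799,24.521) → (133.409,20.211) → (125.482,25.322) → (125.945,34.743) → (134.335,39.053), returning to the start.

Shape 5 is a regular polygon drawn with `<polygon>`. Its stroke #ff8800 means score at S522, F2185. After flipping Y the toolpath is (182.812,130.761) → (192.557,82.445) → (145.842,98.164) → (182.812,130.761), returning to the start.

Shape 6 is a cubic bezier drawn with `<path>`. Its stroke #ff8800 means score at S522, F2185. After flipping Y the toolpath is (48.535,41.226) → (52.421,39.675) → (82.675,44.533) → (122.987,51.764) → (157.046,57.330) → (168.539,57.195).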